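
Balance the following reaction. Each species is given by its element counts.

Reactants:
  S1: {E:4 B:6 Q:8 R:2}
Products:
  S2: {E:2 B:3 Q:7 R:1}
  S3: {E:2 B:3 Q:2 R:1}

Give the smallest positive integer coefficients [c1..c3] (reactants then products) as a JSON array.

Coefficients: [5, 4, 6]

E: 5·4 = 20 | 4·2+6·2 = 20
B: 5·6 = 30 | 4·3+6·3 = 30
Q: 5·8 = 40 | 4·7+6·2 = 40
R: 5·2 = 10 | 4·1+6·1 = 10
gcd(5,4,6) = 1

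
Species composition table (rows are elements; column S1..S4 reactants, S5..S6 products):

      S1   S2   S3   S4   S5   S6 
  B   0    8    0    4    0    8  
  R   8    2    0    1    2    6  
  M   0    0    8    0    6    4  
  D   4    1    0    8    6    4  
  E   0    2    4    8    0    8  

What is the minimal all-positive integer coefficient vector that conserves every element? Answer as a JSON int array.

B: 3·0+4·8+4·0+2·4 = 40 | 2·0+5·8 = 40
R: 3·8+4·2+4·0+2·1 = 34 | 2·2+5·6 = 34
M: 3·0+4·0+4·8+2·0 = 32 | 2·6+5·4 = 32
D: 3·4+4·1+4·0+2·8 = 32 | 2·6+5·4 = 32
E: 3·0+4·2+4·4+2·8 = 40 | 2·0+5·8 = 40
gcd(3,4,4,2,2,5) = 1

Coefficients: [3, 4, 4, 2, 2, 5]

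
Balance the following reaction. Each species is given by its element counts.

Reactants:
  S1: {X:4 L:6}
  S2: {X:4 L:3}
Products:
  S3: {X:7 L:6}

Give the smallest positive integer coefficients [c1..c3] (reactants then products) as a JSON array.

X: 1·4+6·4 = 28 | 4·7 = 28
L: 1·6+6·3 = 24 | 4·6 = 24
gcd(1,6,4) = 1

Coefficients: [1, 6, 4]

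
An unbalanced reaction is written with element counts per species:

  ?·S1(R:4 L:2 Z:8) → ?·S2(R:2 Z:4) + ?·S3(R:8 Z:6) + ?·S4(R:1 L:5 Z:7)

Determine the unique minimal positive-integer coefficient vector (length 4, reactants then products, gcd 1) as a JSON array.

R: 5·4 = 20 | 5·2+1·8+2·1 = 20
L: 5·2 = 10 | 5·0+1·0+2·5 = 10
Z: 5·8 = 40 | 5·4+1·6+2·7 = 40
gcd(5,5,1,2) = 1

Coefficients: [5, 5, 1, 2]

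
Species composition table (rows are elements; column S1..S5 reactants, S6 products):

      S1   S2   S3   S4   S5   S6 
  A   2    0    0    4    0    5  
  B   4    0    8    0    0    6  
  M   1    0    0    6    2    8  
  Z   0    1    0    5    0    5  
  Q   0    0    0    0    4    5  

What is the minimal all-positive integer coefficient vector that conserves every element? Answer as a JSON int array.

A: 4·2+5·0+1·0+3·4+5·0 = 20 | 4·5 = 20
B: 4·4+5·0+1·8+3·0+5·0 = 24 | 4·6 = 24
M: 4·1+5·0+1·0+3·6+5·2 = 32 | 4·8 = 32
Z: 4·0+5·1+1·0+3·5+5·0 = 20 | 4·5 = 20
Q: 4·0+5·0+1·0+3·0+5·4 = 20 | 4·5 = 20
gcd(4,5,1,3,5,4) = 1

Coefficients: [4, 5, 1, 3, 5, 4]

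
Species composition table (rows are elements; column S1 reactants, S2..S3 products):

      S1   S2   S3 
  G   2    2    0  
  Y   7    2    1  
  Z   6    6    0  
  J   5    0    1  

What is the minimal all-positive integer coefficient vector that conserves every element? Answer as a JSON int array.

Coefficients: [1, 1, 5]

G: 1·2 = 2 | 1·2+5·0 = 2
Y: 1·7 = 7 | 1·2+5·1 = 7
Z: 1·6 = 6 | 1·6+5·0 = 6
J: 1·5 = 5 | 1·0+5·1 = 5
gcd(1,1,5) = 1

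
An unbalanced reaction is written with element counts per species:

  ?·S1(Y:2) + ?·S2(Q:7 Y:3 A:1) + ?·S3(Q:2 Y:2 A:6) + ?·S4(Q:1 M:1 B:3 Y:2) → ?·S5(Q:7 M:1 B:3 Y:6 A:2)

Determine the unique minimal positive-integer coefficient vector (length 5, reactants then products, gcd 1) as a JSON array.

Coefficients: [3, 4, 1, 5, 5]

Q: 3·0+4·7+1·2+5·1 = 35 | 5·7 = 35
M: 3·0+4·0+1·0+5·1 = 5 | 5·1 = 5
B: 3·0+4·0+1·0+5·3 = 15 | 5·3 = 15
Y: 3·2+4·3+1·2+5·2 = 30 | 5·6 = 30
A: 3·0+4·1+1·6+5·0 = 10 | 5·2 = 10
gcd(3,4,1,5,5) = 1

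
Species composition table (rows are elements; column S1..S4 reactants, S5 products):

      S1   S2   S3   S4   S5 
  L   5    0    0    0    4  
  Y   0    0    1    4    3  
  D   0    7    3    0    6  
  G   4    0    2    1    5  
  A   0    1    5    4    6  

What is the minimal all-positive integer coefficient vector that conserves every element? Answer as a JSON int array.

L: 4·5+3·0+3·0+3·0 = 20 | 5·4 = 20
Y: 4·0+3·0+3·1+3·4 = 15 | 5·3 = 15
D: 4·0+3·7+3·3+3·0 = 30 | 5·6 = 30
G: 4·4+3·0+3·2+3·1 = 25 | 5·5 = 25
A: 4·0+3·1+3·5+3·4 = 30 | 5·6 = 30
gcd(4,3,3,3,5) = 1

Coefficients: [4, 3, 3, 3, 5]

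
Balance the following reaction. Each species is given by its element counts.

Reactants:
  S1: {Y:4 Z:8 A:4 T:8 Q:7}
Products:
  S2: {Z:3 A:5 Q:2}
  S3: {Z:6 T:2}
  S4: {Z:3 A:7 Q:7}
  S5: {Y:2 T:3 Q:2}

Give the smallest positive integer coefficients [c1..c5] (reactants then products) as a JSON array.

Y: 3·4 = 12 | 1·0+3·0+1·0+6·2 = 12
Z: 3·8 = 24 | 1·3+3·6+1·3+6·0 = 24
A: 3·4 = 12 | 1·5+3·0+1·7+6·0 = 12
T: 3·8 = 24 | 1·0+3·2+1·0+6·3 = 24
Q: 3·7 = 21 | 1·2+3·0+1·7+6·2 = 21
gcd(3,1,3,1,6) = 1

Coefficients: [3, 1, 3, 1, 6]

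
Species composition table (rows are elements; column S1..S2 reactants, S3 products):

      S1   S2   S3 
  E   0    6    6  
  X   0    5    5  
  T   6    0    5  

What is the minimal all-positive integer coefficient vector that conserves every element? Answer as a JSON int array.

Coefficients: [5, 6, 6]

E: 5·0+6·6 = 36 | 6·6 = 36
X: 5·0+6·5 = 30 | 6·5 = 30
T: 5·6+6·0 = 30 | 6·5 = 30
gcd(5,6,6) = 1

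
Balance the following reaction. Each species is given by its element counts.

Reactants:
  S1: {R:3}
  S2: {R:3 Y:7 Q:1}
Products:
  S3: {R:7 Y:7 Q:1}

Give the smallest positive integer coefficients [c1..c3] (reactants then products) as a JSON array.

Coefficients: [4, 3, 3]

R: 4·3+3·3 = 21 | 3·7 = 21
Y: 4·0+3·7 = 21 | 3·7 = 21
Q: 4·0+3·1 = 3 | 3·1 = 3
gcd(4,3,3) = 1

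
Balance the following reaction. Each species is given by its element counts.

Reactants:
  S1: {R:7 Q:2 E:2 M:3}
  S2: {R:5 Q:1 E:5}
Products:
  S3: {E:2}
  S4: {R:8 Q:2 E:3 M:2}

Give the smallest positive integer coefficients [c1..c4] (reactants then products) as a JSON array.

Coefficients: [4, 4, 5, 6]

R: 4·7+4·5 = 48 | 5·0+6·8 = 48
Q: 4·2+4·1 = 12 | 5·0+6·2 = 12
E: 4·2+4·5 = 28 | 5·2+6·3 = 28
M: 4·3+4·0 = 12 | 5·0+6·2 = 12
gcd(4,4,5,6) = 1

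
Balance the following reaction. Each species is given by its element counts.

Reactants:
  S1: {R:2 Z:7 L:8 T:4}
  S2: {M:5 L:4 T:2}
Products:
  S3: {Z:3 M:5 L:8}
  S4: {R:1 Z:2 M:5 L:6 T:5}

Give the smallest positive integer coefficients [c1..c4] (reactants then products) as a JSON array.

R: 1·2+3·0 = 2 | 1·0+2·1 = 2
Z: 1·7+3·0 = 7 | 1·3+2·2 = 7
M: 1·0+3·5 = 15 | 1·5+2·5 = 15
L: 1·8+3·4 = 20 | 1·8+2·6 = 20
T: 1·4+3·2 = 10 | 1·0+2·5 = 10
gcd(1,3,1,2) = 1

Coefficients: [1, 3, 1, 2]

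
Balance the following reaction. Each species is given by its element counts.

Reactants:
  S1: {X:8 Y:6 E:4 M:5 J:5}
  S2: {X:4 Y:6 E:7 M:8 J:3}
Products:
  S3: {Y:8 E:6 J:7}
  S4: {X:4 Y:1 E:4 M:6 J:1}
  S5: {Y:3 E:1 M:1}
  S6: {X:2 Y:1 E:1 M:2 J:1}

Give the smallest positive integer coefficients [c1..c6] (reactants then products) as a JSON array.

X: 1·8+3·4 = 20 | 1·0+3·4+3·0+4·2 = 20
Y: 1·6+3·6 = 24 | 1·8+3·1+3·3+4·1 = 24
E: 1·4+3·7 = 25 | 1·6+3·4+3·1+4·1 = 25
M: 1·5+3·8 = 29 | 1·0+3·6+3·1+4·2 = 29
J: 1·5+3·3 = 14 | 1·7+3·1+3·0+4·1 = 14
gcd(1,3,1,3,3,4) = 1

Coefficients: [1, 3, 1, 3, 3, 4]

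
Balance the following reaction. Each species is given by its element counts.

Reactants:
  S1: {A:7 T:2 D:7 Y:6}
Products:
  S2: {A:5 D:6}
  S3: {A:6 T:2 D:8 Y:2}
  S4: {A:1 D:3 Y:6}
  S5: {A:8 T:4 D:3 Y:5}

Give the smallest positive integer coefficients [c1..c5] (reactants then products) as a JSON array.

Coefficients: [5, 2, 1, 3, 2]

A: 5·7 = 35 | 2·5+1·6+3·1+2·8 = 35
T: 5·2 = 10 | 2·0+1·2+3·0+2·4 = 10
D: 5·7 = 35 | 2·6+1·8+3·3+2·3 = 35
Y: 5·6 = 30 | 2·0+1·2+3·6+2·5 = 30
gcd(5,2,1,3,2) = 1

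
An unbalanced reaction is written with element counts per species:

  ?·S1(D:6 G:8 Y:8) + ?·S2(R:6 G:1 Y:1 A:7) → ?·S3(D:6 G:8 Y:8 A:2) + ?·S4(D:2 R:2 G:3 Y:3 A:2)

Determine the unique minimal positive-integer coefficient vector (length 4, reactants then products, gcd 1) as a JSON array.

Coefficients: [3, 2, 1, 6]

D: 3·6+2·0 = 18 | 1·6+6·2 = 18
R: 3·0+2·6 = 12 | 1·0+6·2 = 12
G: 3·8+2·1 = 26 | 1·8+6·3 = 26
Y: 3·8+2·1 = 26 | 1·8+6·3 = 26
A: 3·0+2·7 = 14 | 1·2+6·2 = 14
gcd(3,2,1,6) = 1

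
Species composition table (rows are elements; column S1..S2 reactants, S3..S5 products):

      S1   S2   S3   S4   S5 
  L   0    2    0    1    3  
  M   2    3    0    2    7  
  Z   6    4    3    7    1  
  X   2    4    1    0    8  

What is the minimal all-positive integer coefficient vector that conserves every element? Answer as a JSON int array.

Coefficients: [3, 4, 6, 2, 2]

L: 3·0+4·2 = 8 | 6·0+2·1+2·3 = 8
M: 3·2+4·3 = 18 | 6·0+2·2+2·7 = 18
Z: 3·6+4·4 = 34 | 6·3+2·7+2·1 = 34
X: 3·2+4·4 = 22 | 6·1+2·0+2·8 = 22
gcd(3,4,6,2,2) = 1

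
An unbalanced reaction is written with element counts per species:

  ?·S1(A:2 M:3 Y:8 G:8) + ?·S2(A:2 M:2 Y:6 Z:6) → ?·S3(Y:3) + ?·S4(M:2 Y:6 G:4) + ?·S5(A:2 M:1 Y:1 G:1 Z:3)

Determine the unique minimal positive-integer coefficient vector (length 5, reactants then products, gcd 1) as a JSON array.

A: 2·2+2·2 = 8 | 2·0+3·0+4·2 = 8
M: 2·3+2·2 = 10 | 2·0+3·2+4·1 = 10
Y: 2·8+2·6 = 28 | 2·3+3·6+4·1 = 28
G: 2·8+2·0 = 16 | 2·0+3·4+4·1 = 16
Z: 2·0+2·6 = 12 | 2·0+3·0+4·3 = 12
gcd(2,2,2,3,4) = 1

Coefficients: [2, 2, 2, 3, 4]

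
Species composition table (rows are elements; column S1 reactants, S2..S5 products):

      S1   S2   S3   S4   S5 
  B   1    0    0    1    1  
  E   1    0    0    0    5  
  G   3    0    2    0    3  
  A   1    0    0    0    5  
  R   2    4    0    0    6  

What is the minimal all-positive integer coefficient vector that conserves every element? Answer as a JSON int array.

B: 5·1 = 5 | 1·0+6·0+4·1+1·1 = 5
E: 5·1 = 5 | 1·0+6·0+4·0+1·5 = 5
G: 5·3 = 15 | 1·0+6·2+4·0+1·3 = 15
A: 5·1 = 5 | 1·0+6·0+4·0+1·5 = 5
R: 5·2 = 10 | 1·4+6·0+4·0+1·6 = 10
gcd(5,1,6,4,1) = 1

Coefficients: [5, 1, 6, 4, 1]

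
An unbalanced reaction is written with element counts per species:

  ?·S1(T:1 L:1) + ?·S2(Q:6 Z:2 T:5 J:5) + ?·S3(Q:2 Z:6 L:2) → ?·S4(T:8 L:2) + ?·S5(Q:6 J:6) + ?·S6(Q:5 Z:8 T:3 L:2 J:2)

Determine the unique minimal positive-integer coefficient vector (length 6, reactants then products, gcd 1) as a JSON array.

Q: 4·0+6·6+6·2 = 48 | 2·0+3·6+6·5 = 48
Z: 4·0+6·2+6·6 = 48 | 2·0+3·0+6·8 = 48
T: 4·1+6·5+6·0 = 34 | 2·8+3·0+6·3 = 34
L: 4·1+6·0+6·2 = 16 | 2·2+3·0+6·2 = 16
J: 4·0+6·5+6·0 = 30 | 2·0+3·6+6·2 = 30
gcd(4,6,6,2,3,6) = 1

Coefficients: [4, 6, 6, 2, 3, 6]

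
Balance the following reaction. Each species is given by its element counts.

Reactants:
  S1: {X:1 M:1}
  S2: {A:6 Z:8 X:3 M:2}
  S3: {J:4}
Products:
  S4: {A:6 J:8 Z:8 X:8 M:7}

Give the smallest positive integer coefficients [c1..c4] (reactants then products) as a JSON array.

Coefficients: [5, 1, 2, 1]

A: 5·0+1·6+2·0 = 6 | 1·6 = 6
J: 5·0+1·0+2·4 = 8 | 1·8 = 8
Z: 5·0+1·8+2·0 = 8 | 1·8 = 8
X: 5·1+1·3+2·0 = 8 | 1·8 = 8
M: 5·1+1·2+2·0 = 7 | 1·7 = 7
gcd(5,1,2,1) = 1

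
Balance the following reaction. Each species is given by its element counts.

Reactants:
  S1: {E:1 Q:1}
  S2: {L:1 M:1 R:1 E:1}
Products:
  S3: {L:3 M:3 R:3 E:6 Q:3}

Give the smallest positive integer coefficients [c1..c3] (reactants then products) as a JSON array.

L: 3·0+3·1 = 3 | 1·3 = 3
M: 3·0+3·1 = 3 | 1·3 = 3
R: 3·0+3·1 = 3 | 1·3 = 3
E: 3·1+3·1 = 6 | 1·6 = 6
Q: 3·1+3·0 = 3 | 1·3 = 3
gcd(3,3,1) = 1

Coefficients: [3, 3, 1]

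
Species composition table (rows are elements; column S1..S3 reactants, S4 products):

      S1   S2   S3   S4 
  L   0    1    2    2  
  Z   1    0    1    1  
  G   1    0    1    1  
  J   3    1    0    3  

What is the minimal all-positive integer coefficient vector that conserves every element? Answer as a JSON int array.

Coefficients: [3, 6, 2, 5]

L: 3·0+6·1+2·2 = 10 | 5·2 = 10
Z: 3·1+6·0+2·1 = 5 | 5·1 = 5
G: 3·1+6·0+2·1 = 5 | 5·1 = 5
J: 3·3+6·1+2·0 = 15 | 5·3 = 15
gcd(3,6,2,5) = 1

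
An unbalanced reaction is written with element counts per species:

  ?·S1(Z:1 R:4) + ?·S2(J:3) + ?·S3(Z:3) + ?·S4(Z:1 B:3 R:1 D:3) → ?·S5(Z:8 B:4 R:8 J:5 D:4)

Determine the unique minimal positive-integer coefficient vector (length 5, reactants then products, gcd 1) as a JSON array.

Z: 5·1+5·0+5·3+4·1 = 24 | 3·8 = 24
B: 5·0+5·0+5·0+4·3 = 12 | 3·4 = 12
R: 5·4+5·0+5·0+4·1 = 24 | 3·8 = 24
J: 5·0+5·3+5·0+4·0 = 15 | 3·5 = 15
D: 5·0+5·0+5·0+4·3 = 12 | 3·4 = 12
gcd(5,5,5,4,3) = 1

Coefficients: [5, 5, 5, 4, 3]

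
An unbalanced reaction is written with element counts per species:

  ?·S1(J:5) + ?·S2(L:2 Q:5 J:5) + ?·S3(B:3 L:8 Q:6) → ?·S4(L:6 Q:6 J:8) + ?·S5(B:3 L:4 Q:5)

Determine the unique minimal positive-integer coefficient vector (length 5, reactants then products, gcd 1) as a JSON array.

Coefficients: [3, 5, 5, 5, 5]

B: 3·0+5·0+5·3 = 15 | 5·0+5·3 = 15
L: 3·0+5·2+5·8 = 50 | 5·6+5·4 = 50
Q: 3·0+5·5+5·6 = 55 | 5·6+5·5 = 55
J: 3·5+5·5+5·0 = 40 | 5·8+5·0 = 40
gcd(3,5,5,5,5) = 1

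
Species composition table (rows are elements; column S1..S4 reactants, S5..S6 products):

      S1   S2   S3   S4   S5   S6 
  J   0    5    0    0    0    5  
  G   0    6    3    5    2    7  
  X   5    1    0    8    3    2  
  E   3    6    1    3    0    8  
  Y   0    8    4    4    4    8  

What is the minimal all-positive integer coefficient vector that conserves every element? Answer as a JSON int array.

J: 2·0+6·5+3·0+1·0 = 30 | 4·0+6·5 = 30
G: 2·0+6·6+3·3+1·5 = 50 | 4·2+6·7 = 50
X: 2·5+6·1+3·0+1·8 = 24 | 4·3+6·2 = 24
E: 2·3+6·6+3·1+1·3 = 48 | 4·0+6·8 = 48
Y: 2·0+6·8+3·4+1·4 = 64 | 4·4+6·8 = 64
gcd(2,6,3,1,4,6) = 1

Coefficients: [2, 6, 3, 1, 4, 6]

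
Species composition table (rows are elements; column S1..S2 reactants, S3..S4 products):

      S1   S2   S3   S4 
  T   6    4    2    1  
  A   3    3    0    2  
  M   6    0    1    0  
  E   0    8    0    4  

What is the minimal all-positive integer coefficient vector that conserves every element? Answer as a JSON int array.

Coefficients: [1, 3, 6, 6]

T: 1·6+3·4 = 18 | 6·2+6·1 = 18
A: 1·3+3·3 = 12 | 6·0+6·2 = 12
M: 1·6+3·0 = 6 | 6·1+6·0 = 6
E: 1·0+3·8 = 24 | 6·0+6·4 = 24
gcd(1,3,6,6) = 1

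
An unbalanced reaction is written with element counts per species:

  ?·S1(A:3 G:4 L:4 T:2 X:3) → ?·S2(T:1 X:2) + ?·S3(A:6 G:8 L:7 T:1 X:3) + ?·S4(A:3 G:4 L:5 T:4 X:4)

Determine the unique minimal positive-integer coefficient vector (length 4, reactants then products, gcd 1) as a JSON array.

A: 3·3 = 9 | 1·0+1·6+1·3 = 9
G: 3·4 = 12 | 1·0+1·8+1·4 = 12
L: 3·4 = 12 | 1·0+1·7+1·5 = 12
T: 3·2 = 6 | 1·1+1·1+1·4 = 6
X: 3·3 = 9 | 1·2+1·3+1·4 = 9
gcd(3,1,1,1) = 1

Coefficients: [3, 1, 1, 1]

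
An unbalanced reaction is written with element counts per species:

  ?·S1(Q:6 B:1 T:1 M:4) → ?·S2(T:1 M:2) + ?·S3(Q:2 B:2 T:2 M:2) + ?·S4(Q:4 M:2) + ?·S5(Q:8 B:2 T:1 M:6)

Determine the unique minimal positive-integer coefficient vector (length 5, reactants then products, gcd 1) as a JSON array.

Q: 6·6 = 36 | 1·0+2·2+6·4+1·8 = 36
B: 6·1 = 6 | 1·0+2·2+6·0+1·2 = 6
T: 6·1 = 6 | 1·1+2·2+6·0+1·1 = 6
M: 6·4 = 24 | 1·2+2·2+6·2+1·6 = 24
gcd(6,1,2,6,1) = 1

Coefficients: [6, 1, 2, 6, 1]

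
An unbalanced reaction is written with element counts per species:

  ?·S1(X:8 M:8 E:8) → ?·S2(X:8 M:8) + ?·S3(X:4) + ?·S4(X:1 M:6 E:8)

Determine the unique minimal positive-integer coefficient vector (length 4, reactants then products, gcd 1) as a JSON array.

X: 4·8 = 32 | 1·8+5·4+4·1 = 32
M: 4·8 = 32 | 1·8+5·0+4·6 = 32
E: 4·8 = 32 | 1·0+5·0+4·8 = 32
gcd(4,1,5,4) = 1

Coefficients: [4, 1, 5, 4]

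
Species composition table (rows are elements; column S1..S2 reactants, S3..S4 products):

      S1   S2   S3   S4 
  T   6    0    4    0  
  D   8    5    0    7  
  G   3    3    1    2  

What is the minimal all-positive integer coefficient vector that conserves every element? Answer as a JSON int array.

T: 2·6+1·0 = 12 | 3·4+3·0 = 12
D: 2·8+1·5 = 21 | 3·0+3·7 = 21
G: 2·3+1·3 = 9 | 3·1+3·2 = 9
gcd(2,1,3,3) = 1

Coefficients: [2, 1, 3, 3]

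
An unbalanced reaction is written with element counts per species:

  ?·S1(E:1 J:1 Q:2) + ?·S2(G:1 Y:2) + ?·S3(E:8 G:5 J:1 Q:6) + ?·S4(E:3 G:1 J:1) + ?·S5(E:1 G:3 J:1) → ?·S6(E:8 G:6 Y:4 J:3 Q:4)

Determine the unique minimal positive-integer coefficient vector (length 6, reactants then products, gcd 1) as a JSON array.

E: 3·1+6·0+1·8+4·3+1·1 = 24 | 3·8 = 24
G: 3·0+6·1+1·5+4·1+1·3 = 18 | 3·6 = 18
Y: 3·0+6·2+1·0+4·0+1·0 = 12 | 3·4 = 12
J: 3·1+6·0+1·1+4·1+1·1 = 9 | 3·3 = 9
Q: 3·2+6·0+1·6+4·0+1·0 = 12 | 3·4 = 12
gcd(3,6,1,4,1,3) = 1

Coefficients: [3, 6, 1, 4, 1, 3]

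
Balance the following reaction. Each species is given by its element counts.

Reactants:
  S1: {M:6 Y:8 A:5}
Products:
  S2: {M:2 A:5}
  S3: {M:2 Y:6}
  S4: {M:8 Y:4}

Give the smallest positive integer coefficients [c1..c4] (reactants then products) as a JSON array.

Coefficients: [5, 5, 6, 1]

M: 5·6 = 30 | 5·2+6·2+1·8 = 30
Y: 5·8 = 40 | 5·0+6·6+1·4 = 40
A: 5·5 = 25 | 5·5+6·0+1·0 = 25
gcd(5,5,6,1) = 1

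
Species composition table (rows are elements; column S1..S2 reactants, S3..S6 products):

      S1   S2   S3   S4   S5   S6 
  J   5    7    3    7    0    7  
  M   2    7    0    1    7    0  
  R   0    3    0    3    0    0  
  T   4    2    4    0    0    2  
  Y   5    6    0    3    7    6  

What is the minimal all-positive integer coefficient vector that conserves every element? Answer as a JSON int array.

Coefficients: [5, 3, 6, 3, 4, 1]

J: 5·5+3·7 = 46 | 6·3+3·7+4·0+1·7 = 46
M: 5·2+3·7 = 31 | 6·0+3·1+4·7+1·0 = 31
R: 5·0+3·3 = 9 | 6·0+3·3+4·0+1·0 = 9
T: 5·4+3·2 = 26 | 6·4+3·0+4·0+1·2 = 26
Y: 5·5+3·6 = 43 | 6·0+3·3+4·7+1·6 = 43
gcd(5,3,6,3,4,1) = 1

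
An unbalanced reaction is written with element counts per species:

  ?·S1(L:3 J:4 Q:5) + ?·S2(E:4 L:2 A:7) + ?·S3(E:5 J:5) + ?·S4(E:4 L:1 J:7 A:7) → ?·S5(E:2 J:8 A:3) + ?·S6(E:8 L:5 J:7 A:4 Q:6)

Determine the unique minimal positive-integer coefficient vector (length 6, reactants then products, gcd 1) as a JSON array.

E: 6·0+2·4+6·5+3·4 = 50 | 5·2+5·8 = 50
L: 6·3+2·2+6·0+3·1 = 25 | 5·0+5·5 = 25
J: 6·4+2·0+6·5+3·7 = 75 | 5·8+5·7 = 75
A: 6·0+2·7+6·0+3·7 = 35 | 5·3+5·4 = 35
Q: 6·5+2·0+6·0+3·0 = 30 | 5·0+5·6 = 30
gcd(6,2,6,3,5,5) = 1

Coefficients: [6, 2, 6, 3, 5, 5]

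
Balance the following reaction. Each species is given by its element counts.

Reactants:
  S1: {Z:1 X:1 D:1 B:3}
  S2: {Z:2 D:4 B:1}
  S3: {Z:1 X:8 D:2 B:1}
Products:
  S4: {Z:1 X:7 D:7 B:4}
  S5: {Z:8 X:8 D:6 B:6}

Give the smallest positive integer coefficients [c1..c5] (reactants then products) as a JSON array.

Coefficients: [5, 5, 4, 3, 2]

Z: 5·1+5·2+4·1 = 19 | 3·1+2·8 = 19
X: 5·1+5·0+4·8 = 37 | 3·7+2·8 = 37
D: 5·1+5·4+4·2 = 33 | 3·7+2·6 = 33
B: 5·3+5·1+4·1 = 24 | 3·4+2·6 = 24
gcd(5,5,4,3,2) = 1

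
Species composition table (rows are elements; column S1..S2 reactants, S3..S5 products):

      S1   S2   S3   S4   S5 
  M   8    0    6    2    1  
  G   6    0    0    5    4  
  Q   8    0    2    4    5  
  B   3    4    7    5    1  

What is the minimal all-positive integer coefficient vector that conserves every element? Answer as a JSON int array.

Coefficients: [3, 6, 3, 2, 2]

M: 3·8+6·0 = 24 | 3·6+2·2+2·1 = 24
G: 3·6+6·0 = 18 | 3·0+2·5+2·4 = 18
Q: 3·8+6·0 = 24 | 3·2+2·4+2·5 = 24
B: 3·3+6·4 = 33 | 3·7+2·5+2·1 = 33
gcd(3,6,3,2,2) = 1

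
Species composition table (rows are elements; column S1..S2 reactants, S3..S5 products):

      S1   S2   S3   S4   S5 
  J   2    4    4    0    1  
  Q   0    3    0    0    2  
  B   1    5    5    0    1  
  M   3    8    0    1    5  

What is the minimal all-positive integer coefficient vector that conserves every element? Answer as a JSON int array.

J: 1·2+4·4 = 18 | 3·4+5·0+6·1 = 18
Q: 1·0+4·3 = 12 | 3·0+5·0+6·2 = 12
B: 1·1+4·5 = 21 | 3·5+5·0+6·1 = 21
M: 1·3+4·8 = 35 | 3·0+5·1+6·5 = 35
gcd(1,4,3,5,6) = 1

Coefficients: [1, 4, 3, 5, 6]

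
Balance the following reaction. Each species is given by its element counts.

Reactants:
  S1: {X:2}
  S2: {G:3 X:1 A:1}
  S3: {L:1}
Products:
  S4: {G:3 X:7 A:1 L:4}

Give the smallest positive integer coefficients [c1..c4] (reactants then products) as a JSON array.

Coefficients: [3, 1, 4, 1]

G: 3·0+1·3+4·0 = 3 | 1·3 = 3
X: 3·2+1·1+4·0 = 7 | 1·7 = 7
A: 3·0+1·1+4·0 = 1 | 1·1 = 1
L: 3·0+1·0+4·1 = 4 | 1·4 = 4
gcd(3,1,4,1) = 1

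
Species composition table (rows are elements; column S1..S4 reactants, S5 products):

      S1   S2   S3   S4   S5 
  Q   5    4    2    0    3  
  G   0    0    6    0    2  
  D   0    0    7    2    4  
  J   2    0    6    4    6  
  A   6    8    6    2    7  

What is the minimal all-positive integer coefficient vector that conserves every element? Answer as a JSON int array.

Q: 2·5+1·4+2·2+5·0 = 18 | 6·3 = 18
G: 2·0+1·0+2·6+5·0 = 12 | 6·2 = 12
D: 2·0+1·0+2·7+5·2 = 24 | 6·4 = 24
J: 2·2+1·0+2·6+5·4 = 36 | 6·6 = 36
A: 2·6+1·8+2·6+5·2 = 42 | 6·7 = 42
gcd(2,1,2,5,6) = 1

Coefficients: [2, 1, 2, 5, 6]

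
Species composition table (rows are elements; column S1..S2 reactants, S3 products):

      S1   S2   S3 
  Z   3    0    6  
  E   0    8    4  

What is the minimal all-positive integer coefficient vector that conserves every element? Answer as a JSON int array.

Z: 4·3+1·0 = 12 | 2·6 = 12
E: 4·0+1·8 = 8 | 2·4 = 8
gcd(4,1,2) = 1

Coefficients: [4, 1, 2]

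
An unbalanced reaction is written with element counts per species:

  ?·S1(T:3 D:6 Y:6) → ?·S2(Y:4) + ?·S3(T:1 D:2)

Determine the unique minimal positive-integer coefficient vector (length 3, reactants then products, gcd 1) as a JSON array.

Coefficients: [2, 3, 6]

T: 2·3 = 6 | 3·0+6·1 = 6
D: 2·6 = 12 | 3·0+6·2 = 12
Y: 2·6 = 12 | 3·4+6·0 = 12
gcd(2,3,6) = 1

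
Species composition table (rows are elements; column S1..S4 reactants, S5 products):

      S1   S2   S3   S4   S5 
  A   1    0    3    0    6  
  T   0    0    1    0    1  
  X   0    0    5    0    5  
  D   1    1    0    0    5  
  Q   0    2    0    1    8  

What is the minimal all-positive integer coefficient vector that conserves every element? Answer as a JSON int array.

A: 3·1+2·0+1·3+4·0 = 6 | 1·6 = 6
T: 3·0+2·0+1·1+4·0 = 1 | 1·1 = 1
X: 3·0+2·0+1·5+4·0 = 5 | 1·5 = 5
D: 3·1+2·1+1·0+4·0 = 5 | 1·5 = 5
Q: 3·0+2·2+1·0+4·1 = 8 | 1·8 = 8
gcd(3,2,1,4,1) = 1

Coefficients: [3, 2, 1, 4, 1]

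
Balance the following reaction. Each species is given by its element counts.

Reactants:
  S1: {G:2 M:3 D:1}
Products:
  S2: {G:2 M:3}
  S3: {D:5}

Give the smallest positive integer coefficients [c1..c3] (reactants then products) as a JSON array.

Coefficients: [5, 5, 1]

G: 5·2 = 10 | 5·2+1·0 = 10
M: 5·3 = 15 | 5·3+1·0 = 15
D: 5·1 = 5 | 5·0+1·5 = 5
gcd(5,5,1) = 1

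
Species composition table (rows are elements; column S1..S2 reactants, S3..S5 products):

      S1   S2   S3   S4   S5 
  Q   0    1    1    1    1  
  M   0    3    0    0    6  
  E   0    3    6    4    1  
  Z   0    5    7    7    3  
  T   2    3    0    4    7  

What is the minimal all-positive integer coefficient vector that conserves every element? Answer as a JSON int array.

Coefficients: [3, 4, 1, 1, 2]

Q: 3·0+4·1 = 4 | 1·1+1·1+2·1 = 4
M: 3·0+4·3 = 12 | 1·0+1·0+2·6 = 12
E: 3·0+4·3 = 12 | 1·6+1·4+2·1 = 12
Z: 3·0+4·5 = 20 | 1·7+1·7+2·3 = 20
T: 3·2+4·3 = 18 | 1·0+1·4+2·7 = 18
gcd(3,4,1,1,2) = 1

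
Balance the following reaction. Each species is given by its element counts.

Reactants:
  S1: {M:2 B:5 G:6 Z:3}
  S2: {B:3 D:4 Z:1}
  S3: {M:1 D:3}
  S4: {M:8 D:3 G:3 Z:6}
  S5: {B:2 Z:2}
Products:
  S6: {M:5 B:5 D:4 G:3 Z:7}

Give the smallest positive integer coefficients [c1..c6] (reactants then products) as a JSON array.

Coefficients: [1, 1, 2, 2, 6, 4]

M: 1·2+1·0+2·1+2·8+6·0 = 20 | 4·5 = 20
B: 1·5+1·3+2·0+2·0+6·2 = 20 | 4·5 = 20
D: 1·0+1·4+2·3+2·3+6·0 = 16 | 4·4 = 16
G: 1·6+1·0+2·0+2·3+6·0 = 12 | 4·3 = 12
Z: 1·3+1·1+2·0+2·6+6·2 = 28 | 4·7 = 28
gcd(1,1,2,2,6,4) = 1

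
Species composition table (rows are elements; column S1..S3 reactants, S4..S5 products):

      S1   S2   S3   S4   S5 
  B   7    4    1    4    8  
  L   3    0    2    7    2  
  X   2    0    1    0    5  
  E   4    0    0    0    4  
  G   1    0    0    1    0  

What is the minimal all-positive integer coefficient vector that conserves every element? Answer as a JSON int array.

Coefficients: [2, 1, 6, 2, 2]

B: 2·7+1·4+6·1 = 24 | 2·4+2·8 = 24
L: 2·3+1·0+6·2 = 18 | 2·7+2·2 = 18
X: 2·2+1·0+6·1 = 10 | 2·0+2·5 = 10
E: 2·4+1·0+6·0 = 8 | 2·0+2·4 = 8
G: 2·1+1·0+6·0 = 2 | 2·1+2·0 = 2
gcd(2,1,6,2,2) = 1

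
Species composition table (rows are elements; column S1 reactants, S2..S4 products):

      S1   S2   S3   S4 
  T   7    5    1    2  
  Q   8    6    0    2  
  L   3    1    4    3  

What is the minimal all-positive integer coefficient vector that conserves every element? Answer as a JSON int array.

T: 4·7 = 28 | 5·5+1·1+1·2 = 28
Q: 4·8 = 32 | 5·6+1·0+1·2 = 32
L: 4·3 = 12 | 5·1+1·4+1·3 = 12
gcd(4,5,1,1) = 1

Coefficients: [4, 5, 1, 1]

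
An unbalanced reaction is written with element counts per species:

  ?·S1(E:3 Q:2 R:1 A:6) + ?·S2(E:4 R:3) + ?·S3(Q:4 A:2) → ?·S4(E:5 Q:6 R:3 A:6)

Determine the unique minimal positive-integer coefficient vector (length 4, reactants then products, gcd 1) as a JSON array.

E: 3·3+4·4+6·0 = 25 | 5·5 = 25
Q: 3·2+4·0+6·4 = 30 | 5·6 = 30
R: 3·1+4·3+6·0 = 15 | 5·3 = 15
A: 3·6+4·0+6·2 = 30 | 5·6 = 30
gcd(3,4,6,5) = 1

Coefficients: [3, 4, 6, 5]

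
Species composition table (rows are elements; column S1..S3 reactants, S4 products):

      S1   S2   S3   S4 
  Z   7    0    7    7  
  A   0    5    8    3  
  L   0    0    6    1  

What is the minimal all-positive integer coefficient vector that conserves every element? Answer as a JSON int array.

Coefficients: [5, 2, 1, 6]

Z: 5·7+2·0+1·7 = 42 | 6·7 = 42
A: 5·0+2·5+1·8 = 18 | 6·3 = 18
L: 5·0+2·0+1·6 = 6 | 6·1 = 6
gcd(5,2,1,6) = 1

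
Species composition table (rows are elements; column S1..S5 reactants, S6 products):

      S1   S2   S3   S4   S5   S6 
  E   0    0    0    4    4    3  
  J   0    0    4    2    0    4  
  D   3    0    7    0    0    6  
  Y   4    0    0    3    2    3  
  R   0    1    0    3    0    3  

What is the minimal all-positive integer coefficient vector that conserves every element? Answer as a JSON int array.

Coefficients: [1, 6, 3, 2, 1, 4]

E: 1·0+6·0+3·0+2·4+1·4 = 12 | 4·3 = 12
J: 1·0+6·0+3·4+2·2+1·0 = 16 | 4·4 = 16
D: 1·3+6·0+3·7+2·0+1·0 = 24 | 4·6 = 24
Y: 1·4+6·0+3·0+2·3+1·2 = 12 | 4·3 = 12
R: 1·0+6·1+3·0+2·3+1·0 = 12 | 4·3 = 12
gcd(1,6,3,2,1,4) = 1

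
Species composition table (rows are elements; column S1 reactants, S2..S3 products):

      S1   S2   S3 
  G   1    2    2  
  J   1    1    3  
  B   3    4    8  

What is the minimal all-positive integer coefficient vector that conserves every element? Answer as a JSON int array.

Coefficients: [4, 1, 1]

G: 4·1 = 4 | 1·2+1·2 = 4
J: 4·1 = 4 | 1·1+1·3 = 4
B: 4·3 = 12 | 1·4+1·8 = 12
gcd(4,1,1) = 1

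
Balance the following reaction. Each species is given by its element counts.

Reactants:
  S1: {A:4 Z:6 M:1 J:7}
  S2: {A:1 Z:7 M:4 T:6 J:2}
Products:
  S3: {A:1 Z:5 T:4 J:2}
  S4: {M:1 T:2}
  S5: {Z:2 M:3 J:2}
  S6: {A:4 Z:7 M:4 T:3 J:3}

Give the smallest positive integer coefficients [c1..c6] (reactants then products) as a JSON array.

A: 2·4+5·1 = 13 | 5·1+2·0+4·0+2·4 = 13
Z: 2·6+5·7 = 47 | 5·5+2·0+4·2+2·7 = 47
M: 2·1+5·4 = 22 | 5·0+2·1+4·3+2·4 = 22
T: 2·0+5·6 = 30 | 5·4+2·2+4·0+2·3 = 30
J: 2·7+5·2 = 24 | 5·2+2·0+4·2+2·3 = 24
gcd(2,5,5,2,4,2) = 1

Coefficients: [2, 5, 5, 2, 4, 2]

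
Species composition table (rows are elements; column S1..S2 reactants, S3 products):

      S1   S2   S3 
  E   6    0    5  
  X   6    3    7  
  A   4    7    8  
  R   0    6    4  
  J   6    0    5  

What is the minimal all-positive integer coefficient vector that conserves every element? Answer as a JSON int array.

E: 5·6+4·0 = 30 | 6·5 = 30
X: 5·6+4·3 = 42 | 6·7 = 42
A: 5·4+4·7 = 48 | 6·8 = 48
R: 5·0+4·6 = 24 | 6·4 = 24
J: 5·6+4·0 = 30 | 6·5 = 30
gcd(5,4,6) = 1

Coefficients: [5, 4, 6]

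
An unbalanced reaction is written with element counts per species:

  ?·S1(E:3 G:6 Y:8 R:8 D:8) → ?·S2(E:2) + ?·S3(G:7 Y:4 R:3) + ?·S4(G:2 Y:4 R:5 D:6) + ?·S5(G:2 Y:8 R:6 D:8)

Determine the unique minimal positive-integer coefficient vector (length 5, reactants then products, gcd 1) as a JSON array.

E: 4·3 = 12 | 6·2+2·0+4·0+1·0 = 12
G: 4·6 = 24 | 6·0+2·7+4·2+1·2 = 24
Y: 4·8 = 32 | 6·0+2·4+4·4+1·8 = 32
R: 4·8 = 32 | 6·0+2·3+4·5+1·6 = 32
D: 4·8 = 32 | 6·0+2·0+4·6+1·8 = 32
gcd(4,6,2,4,1) = 1

Coefficients: [4, 6, 2, 4, 1]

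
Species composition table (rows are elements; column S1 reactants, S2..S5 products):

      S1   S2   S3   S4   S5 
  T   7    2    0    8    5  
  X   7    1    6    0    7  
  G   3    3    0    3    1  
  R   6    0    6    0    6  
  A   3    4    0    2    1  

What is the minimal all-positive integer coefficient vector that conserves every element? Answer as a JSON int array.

T: 5·7 = 35 | 2·2+2·0+2·8+3·5 = 35
X: 5·7 = 35 | 2·1+2·6+2·0+3·7 = 35
G: 5·3 = 15 | 2·3+2·0+2·3+3·1 = 15
R: 5·6 = 30 | 2·0+2·6+2·0+3·6 = 30
A: 5·3 = 15 | 2·4+2·0+2·2+3·1 = 15
gcd(5,2,2,2,3) = 1

Coefficients: [5, 2, 2, 2, 3]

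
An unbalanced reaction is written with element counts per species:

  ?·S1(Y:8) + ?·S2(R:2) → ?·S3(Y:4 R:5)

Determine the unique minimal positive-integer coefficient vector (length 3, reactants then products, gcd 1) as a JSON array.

Y: 1·8+5·0 = 8 | 2·4 = 8
R: 1·0+5·2 = 10 | 2·5 = 10
gcd(1,5,2) = 1

Coefficients: [1, 5, 2]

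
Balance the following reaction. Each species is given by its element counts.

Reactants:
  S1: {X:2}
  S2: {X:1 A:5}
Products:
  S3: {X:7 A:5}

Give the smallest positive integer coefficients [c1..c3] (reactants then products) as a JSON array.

Coefficients: [3, 1, 1]

X: 3·2+1·1 = 7 | 1·7 = 7
A: 3·0+1·5 = 5 | 1·5 = 5
gcd(3,1,1) = 1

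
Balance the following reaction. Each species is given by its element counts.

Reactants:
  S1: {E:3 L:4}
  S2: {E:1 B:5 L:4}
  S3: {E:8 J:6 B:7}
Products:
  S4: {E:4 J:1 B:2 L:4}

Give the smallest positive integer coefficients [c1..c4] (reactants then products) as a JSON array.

E: 5·3+1·1+1·8 = 24 | 6·4 = 24
J: 5·0+1·0+1·6 = 6 | 6·1 = 6
B: 5·0+1·5+1·7 = 12 | 6·2 = 12
L: 5·4+1·4+1·0 = 24 | 6·4 = 24
gcd(5,1,1,6) = 1

Coefficients: [5, 1, 1, 6]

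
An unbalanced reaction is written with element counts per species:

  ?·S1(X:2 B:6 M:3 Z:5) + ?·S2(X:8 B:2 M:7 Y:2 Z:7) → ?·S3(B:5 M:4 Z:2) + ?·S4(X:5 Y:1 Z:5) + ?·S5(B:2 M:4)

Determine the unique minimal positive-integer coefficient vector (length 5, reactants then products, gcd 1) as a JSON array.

X: 2·2+2·8 = 20 | 2·0+4·5+3·0 = 20
B: 2·6+2·2 = 16 | 2·5+4·0+3·2 = 16
M: 2·3+2·7 = 20 | 2·4+4·0+3·4 = 20
Y: 2·0+2·2 = 4 | 2·0+4·1+3·0 = 4
Z: 2·5+2·7 = 24 | 2·2+4·5+3·0 = 24
gcd(2,2,2,4,3) = 1

Coefficients: [2, 2, 2, 4, 3]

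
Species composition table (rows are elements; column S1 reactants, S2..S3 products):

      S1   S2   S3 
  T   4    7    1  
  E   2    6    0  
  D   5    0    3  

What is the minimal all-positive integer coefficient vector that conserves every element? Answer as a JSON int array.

T: 3·4 = 12 | 1·7+5·1 = 12
E: 3·2 = 6 | 1·6+5·0 = 6
D: 3·5 = 15 | 1·0+5·3 = 15
gcd(3,1,5) = 1

Coefficients: [3, 1, 5]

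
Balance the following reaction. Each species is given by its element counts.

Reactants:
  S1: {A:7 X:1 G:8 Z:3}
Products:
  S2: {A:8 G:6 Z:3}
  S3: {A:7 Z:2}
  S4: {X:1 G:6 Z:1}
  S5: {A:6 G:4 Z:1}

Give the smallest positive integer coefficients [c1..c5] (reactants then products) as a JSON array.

Coefficients: [5, 1, 3, 5, 1]

A: 5·7 = 35 | 1·8+3·7+5·0+1·6 = 35
X: 5·1 = 5 | 1·0+3·0+5·1+1·0 = 5
G: 5·8 = 40 | 1·6+3·0+5·6+1·4 = 40
Z: 5·3 = 15 | 1·3+3·2+5·1+1·1 = 15
gcd(5,1,3,5,1) = 1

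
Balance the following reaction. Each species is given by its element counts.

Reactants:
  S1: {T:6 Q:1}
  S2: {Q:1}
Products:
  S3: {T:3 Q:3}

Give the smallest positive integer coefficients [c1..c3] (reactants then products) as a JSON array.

T: 1·6+5·0 = 6 | 2·3 = 6
Q: 1·1+5·1 = 6 | 2·3 = 6
gcd(1,5,2) = 1

Coefficients: [1, 5, 2]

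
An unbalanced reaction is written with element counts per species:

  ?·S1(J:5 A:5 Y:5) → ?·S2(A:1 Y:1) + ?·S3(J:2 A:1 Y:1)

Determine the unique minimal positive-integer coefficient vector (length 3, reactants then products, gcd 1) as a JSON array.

J: 2·5 = 10 | 5·0+5·2 = 10
A: 2·5 = 10 | 5·1+5·1 = 10
Y: 2·5 = 10 | 5·1+5·1 = 10
gcd(2,5,5) = 1

Coefficients: [2, 5, 5]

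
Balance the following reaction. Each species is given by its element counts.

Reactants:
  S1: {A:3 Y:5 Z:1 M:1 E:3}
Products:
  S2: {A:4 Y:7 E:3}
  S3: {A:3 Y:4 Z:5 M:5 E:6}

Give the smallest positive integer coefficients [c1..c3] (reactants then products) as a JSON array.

A: 5·3 = 15 | 3·4+1·3 = 15
Y: 5·5 = 25 | 3·7+1·4 = 25
Z: 5·1 = 5 | 3·0+1·5 = 5
M: 5·1 = 5 | 3·0+1·5 = 5
E: 5·3 = 15 | 3·3+1·6 = 15
gcd(5,3,1) = 1

Coefficients: [5, 3, 1]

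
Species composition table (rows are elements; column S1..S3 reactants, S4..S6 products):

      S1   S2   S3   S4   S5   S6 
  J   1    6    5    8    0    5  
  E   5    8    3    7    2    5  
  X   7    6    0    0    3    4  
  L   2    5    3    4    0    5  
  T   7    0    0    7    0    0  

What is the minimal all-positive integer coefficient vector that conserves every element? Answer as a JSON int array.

Coefficients: [2, 4, 3, 2, 6, 5]

J: 2·1+4·6+3·5 = 41 | 2·8+6·0+5·5 = 41
E: 2·5+4·8+3·3 = 51 | 2·7+6·2+5·5 = 51
X: 2·7+4·6+3·0 = 38 | 2·0+6·3+5·4 = 38
L: 2·2+4·5+3·3 = 33 | 2·4+6·0+5·5 = 33
T: 2·7+4·0+3·0 = 14 | 2·7+6·0+5·0 = 14
gcd(2,4,3,2,6,5) = 1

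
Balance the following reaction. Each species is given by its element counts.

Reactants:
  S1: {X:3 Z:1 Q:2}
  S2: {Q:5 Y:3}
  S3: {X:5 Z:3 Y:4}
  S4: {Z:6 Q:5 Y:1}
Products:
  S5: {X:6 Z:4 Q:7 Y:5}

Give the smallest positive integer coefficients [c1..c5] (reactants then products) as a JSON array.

Coefficients: [5, 4, 3, 1, 5]

X: 5·3+4·0+3·5+1·0 = 30 | 5·6 = 30
Z: 5·1+4·0+3·3+1·6 = 20 | 5·4 = 20
Q: 5·2+4·5+3·0+1·5 = 35 | 5·7 = 35
Y: 5·0+4·3+3·4+1·1 = 25 | 5·5 = 25
gcd(5,4,3,1,5) = 1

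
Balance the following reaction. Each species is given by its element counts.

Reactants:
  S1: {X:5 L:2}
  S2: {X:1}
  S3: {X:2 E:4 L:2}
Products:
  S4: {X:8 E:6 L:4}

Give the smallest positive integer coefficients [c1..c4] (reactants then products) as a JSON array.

X: 1·5+5·1+3·2 = 16 | 2·8 = 16
E: 1·0+5·0+3·4 = 12 | 2·6 = 12
L: 1·2+5·0+3·2 = 8 | 2·4 = 8
gcd(1,5,3,2) = 1

Coefficients: [1, 5, 3, 2]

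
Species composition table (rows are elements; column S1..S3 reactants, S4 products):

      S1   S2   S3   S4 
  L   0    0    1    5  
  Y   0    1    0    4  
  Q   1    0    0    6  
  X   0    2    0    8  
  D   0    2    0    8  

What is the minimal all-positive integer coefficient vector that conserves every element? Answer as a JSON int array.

Coefficients: [6, 4, 5, 1]

L: 6·0+4·0+5·1 = 5 | 1·5 = 5
Y: 6·0+4·1+5·0 = 4 | 1·4 = 4
Q: 6·1+4·0+5·0 = 6 | 1·6 = 6
X: 6·0+4·2+5·0 = 8 | 1·8 = 8
D: 6·0+4·2+5·0 = 8 | 1·8 = 8
gcd(6,4,5,1) = 1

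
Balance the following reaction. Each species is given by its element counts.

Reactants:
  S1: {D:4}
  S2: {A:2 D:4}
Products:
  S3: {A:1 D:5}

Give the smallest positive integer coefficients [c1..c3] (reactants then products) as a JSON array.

Coefficients: [3, 2, 4]

A: 3·0+2·2 = 4 | 4·1 = 4
D: 3·4+2·4 = 20 | 4·5 = 20
gcd(3,2,4) = 1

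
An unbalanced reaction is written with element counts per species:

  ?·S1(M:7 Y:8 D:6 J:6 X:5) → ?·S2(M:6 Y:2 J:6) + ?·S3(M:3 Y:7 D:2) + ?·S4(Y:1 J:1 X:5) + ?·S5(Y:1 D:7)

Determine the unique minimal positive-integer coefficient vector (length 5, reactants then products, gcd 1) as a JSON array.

M: 6·7 = 42 | 5·6+4·3+6·0+4·0 = 42
Y: 6·8 = 48 | 5·2+4·7+6·1+4·1 = 48
D: 6·6 = 36 | 5·0+4·2+6·0+4·7 = 36
J: 6·6 = 36 | 5·6+4·0+6·1+4·0 = 36
X: 6·5 = 30 | 5·0+4·0+6·5+4·0 = 30
gcd(6,5,4,6,4) = 1

Coefficients: [6, 5, 4, 6, 4]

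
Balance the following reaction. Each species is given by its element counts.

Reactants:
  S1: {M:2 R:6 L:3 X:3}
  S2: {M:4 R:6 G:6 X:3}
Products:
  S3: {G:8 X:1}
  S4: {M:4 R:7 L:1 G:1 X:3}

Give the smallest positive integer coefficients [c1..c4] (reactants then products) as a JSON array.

M: 2·2+5·4 = 24 | 3·0+6·4 = 24
R: 2·6+5·6 = 42 | 3·0+6·7 = 42
L: 2·3+5·0 = 6 | 3·0+6·1 = 6
G: 2·0+5·6 = 30 | 3·8+6·1 = 30
X: 2·3+5·3 = 21 | 3·1+6·3 = 21
gcd(2,5,3,6) = 1

Coefficients: [2, 5, 3, 6]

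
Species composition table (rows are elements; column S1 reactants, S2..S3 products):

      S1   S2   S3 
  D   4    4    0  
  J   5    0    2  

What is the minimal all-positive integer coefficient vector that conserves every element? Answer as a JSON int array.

Coefficients: [2, 2, 5]

D: 2·4 = 8 | 2·4+5·0 = 8
J: 2·5 = 10 | 2·0+5·2 = 10
gcd(2,2,5) = 1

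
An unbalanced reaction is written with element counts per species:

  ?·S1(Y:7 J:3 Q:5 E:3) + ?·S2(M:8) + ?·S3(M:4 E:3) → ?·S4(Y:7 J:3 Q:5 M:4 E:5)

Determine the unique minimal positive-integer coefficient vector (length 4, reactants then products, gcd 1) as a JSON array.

Y: 6·7+1·0+4·0 = 42 | 6·7 = 42
J: 6·3+1·0+4·0 = 18 | 6·3 = 18
Q: 6·5+1·0+4·0 = 30 | 6·5 = 30
M: 6·0+1·8+4·4 = 24 | 6·4 = 24
E: 6·3+1·0+4·3 = 30 | 6·5 = 30
gcd(6,1,4,6) = 1

Coefficients: [6, 1, 4, 6]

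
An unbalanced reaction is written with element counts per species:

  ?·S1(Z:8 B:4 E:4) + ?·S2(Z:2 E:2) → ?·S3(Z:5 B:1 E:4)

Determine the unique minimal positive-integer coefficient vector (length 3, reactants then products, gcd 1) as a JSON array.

Z: 1·8+6·2 = 20 | 4·5 = 20
B: 1·4+6·0 = 4 | 4·1 = 4
E: 1·4+6·2 = 16 | 4·4 = 16
gcd(1,6,4) = 1

Coefficients: [1, 6, 4]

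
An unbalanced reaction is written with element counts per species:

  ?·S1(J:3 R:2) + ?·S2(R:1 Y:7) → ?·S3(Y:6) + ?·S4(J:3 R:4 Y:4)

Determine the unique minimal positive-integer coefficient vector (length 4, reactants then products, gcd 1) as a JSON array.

J: 3·3+6·0 = 9 | 5·0+3·3 = 9
R: 3·2+6·1 = 12 | 5·0+3·4 = 12
Y: 3·0+6·7 = 42 | 5·6+3·4 = 42
gcd(3,6,5,3) = 1

Coefficients: [3, 6, 5, 3]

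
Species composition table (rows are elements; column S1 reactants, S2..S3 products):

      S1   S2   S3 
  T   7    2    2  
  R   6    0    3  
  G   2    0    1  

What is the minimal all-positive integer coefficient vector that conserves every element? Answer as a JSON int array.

T: 2·7 = 14 | 3·2+4·2 = 14
R: 2·6 = 12 | 3·0+4·3 = 12
G: 2·2 = 4 | 3·0+4·1 = 4
gcd(2,3,4) = 1

Coefficients: [2, 3, 4]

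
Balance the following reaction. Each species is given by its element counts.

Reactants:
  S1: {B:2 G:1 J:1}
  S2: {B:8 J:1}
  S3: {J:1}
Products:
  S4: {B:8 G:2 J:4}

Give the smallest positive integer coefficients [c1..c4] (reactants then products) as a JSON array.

B: 4·2+1·8+3·0 = 16 | 2·8 = 16
G: 4·1+1·0+3·0 = 4 | 2·2 = 4
J: 4·1+1·1+3·1 = 8 | 2·4 = 8
gcd(4,1,3,2) = 1

Coefficients: [4, 1, 3, 2]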